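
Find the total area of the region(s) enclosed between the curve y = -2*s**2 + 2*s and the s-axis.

1/3

The curve meets the s-axis where -2*s**2 + 2*s = 0, i.e. -2*s*(s - 1) = 0, at s = 0, 1.
On [0, 1] the curve lies above the axis; ∫[0,1] (-2*s**2 + 2*s) ds = 1/3, giving area 1/3.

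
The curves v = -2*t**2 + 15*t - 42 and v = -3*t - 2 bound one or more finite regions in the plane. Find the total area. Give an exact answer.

1/3

Set the curves equal: -2*t**2 + 15*t - 42 = -3*t - 2, so -2*t**2 + 18*t - 40 = 0, which factors as -2*(t - 5)*(t - 4) = 0. The curves meet at t = 4, 5.
On [4, 5], v = -2*t**2 + 15*t - 42 is on top; that piece has area ∫[4,5] (-2*t**2 + 18*t - 40) dt = 1/3.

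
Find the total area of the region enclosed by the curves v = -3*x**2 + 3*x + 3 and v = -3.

Set the curves equal: -3*x**2 + 3*x + 3 = -3, so -3*x**2 + 3*x + 6 = 0, which factors as -3*(x - 2)*(x + 1) = 0. The curves meet at x = -1, 2.
On [-1, 2], v = -3*x**2 + 3*x + 3 is on top; that piece has area ∫[-1,2] (-3*x**2 + 3*x + 6) dx = 27/2.

27/2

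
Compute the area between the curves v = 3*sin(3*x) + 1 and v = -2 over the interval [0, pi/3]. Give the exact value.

2 + pi

On [0, pi/3], (3*sin(3*x) + 1) - (-2) = 3*sin(3*x) + 3 is ≥ 0 throughout, so the area is a single integral of |3*sin(3*x) + 3|.
∫[0,pi/3] (3*sin(3*x) + 3) dx = 2 + pi.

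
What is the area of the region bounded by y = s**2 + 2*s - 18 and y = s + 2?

Set the curves equal: s**2 + 2*s - 18 = s + 2, so s**2 + s - 20 = 0, which factors as (s - 4)*(s + 5) = 0. The curves meet at s = -5, 4.
On [-5, 4], y = s + 2 is on top; that piece has area ∫[-5,4] (-(s**2 + s - 20)) ds = 243/2.

243/2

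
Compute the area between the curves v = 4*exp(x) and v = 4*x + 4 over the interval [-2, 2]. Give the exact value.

On [-2, 2], (4*exp(x)) - (4*x + 4) = -4*x + 4*exp(x) - 4 is ≥ 0 throughout, so the area is a single integral of |-4*x + 4*exp(x) - 4|.
∫[-2,2] (-4*x + 4*exp(x) - 4) dx = -16 - 4*exp(-2) + 4*exp(2).

-16 - 4*exp(-2) + 4*exp(2)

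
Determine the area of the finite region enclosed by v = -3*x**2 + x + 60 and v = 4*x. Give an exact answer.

Set the curves equal: -3*x**2 + x + 60 = 4*x, so -3*x**2 - 3*x + 60 = 0, which factors as -3*(x - 4)*(x + 5) = 0. The curves meet at x = -5, 4.
On [-5, 4], v = -3*x**2 + x + 60 is on top; that piece has area ∫[-5,4] (-3*x**2 - 3*x + 60) dx = 729/2.

729/2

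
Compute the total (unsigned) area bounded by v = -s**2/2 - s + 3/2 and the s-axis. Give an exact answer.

16/3

The curve meets the s-axis where -s**2/2 - s + 3/2 = 0, i.e. -(s - 1)*(s + 3)/2 = 0, at s = -3, 1.
On [-3, 1] the curve lies above the axis; ∫[-3,1] (-s**2/2 - s + 3/2) ds = 16/3, giving area 16/3.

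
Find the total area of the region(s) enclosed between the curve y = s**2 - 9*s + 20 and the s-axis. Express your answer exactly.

1/6

The curve meets the s-axis where s**2 - 9*s + 20 = 0, i.e. (s - 5)*(s - 4) = 0, at s = 4, 5.
On [4, 5] the curve lies below the axis; ∫[4,5] (s**2 - 9*s + 20) ds = -1/6, giving area 1/6.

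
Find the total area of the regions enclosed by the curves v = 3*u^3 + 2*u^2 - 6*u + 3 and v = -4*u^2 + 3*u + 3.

Set the curves equal: 3*u^3 + 2*u^2 - 6*u + 3 = -4*u^2 + 3*u + 3, so 3*u^3 + 6*u^2 - 9*u = 0, which factors as 3*u*(u - 1)*(u + 3) = 0. The curves meet at u = -3, 0, 1.
On [-3, 0], v = 3*u^3 + 2*u^2 - 6*u + 3 is on top; that piece has area ∫[-3,0] (3*u^3 + 6*u^2 - 9*u) du = 135/4.
On [0, 1], v = -4*u^2 + 3*u + 3 is on top; that piece has area ∫[0,1] (-(3*u^3 + 6*u^2 - 9*u)) du = 7/4.
Total enclosed area = 135/4 + 7/4 = 71/2.

71/2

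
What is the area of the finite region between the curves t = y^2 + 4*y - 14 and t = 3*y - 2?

Both boundary curves give t as a function of y, so integrate with respect to y. Setting them equal: y^2 + y - 12 = 0, i.e. (y - 3)*(y + 4) = 0, so they meet at y = -4, 3.
For y in [-4, 3], t = y^2 + 4*y - 14 is on the left; area = ∫[-4,3] (-(y^2 + y - 12)) dy = 343/6.

343/6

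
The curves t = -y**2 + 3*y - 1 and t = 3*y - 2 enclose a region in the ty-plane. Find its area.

Both boundary curves give t as a function of y, so integrate with respect to y. Setting them equal: -y**2 + 1 = 0, i.e. -(y - 1)*(y + 1) = 0, so they meet at y = -1, 1.
For y in [-1, 1], t = -y**2 + 3*y - 1 is on the right; area = ∫[-1,1] (-y**2 + 1) dy = 4/3.

4/3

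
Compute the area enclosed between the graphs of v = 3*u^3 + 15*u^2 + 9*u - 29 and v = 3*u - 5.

253/4

Set the curves equal: 3*u^3 + 15*u^2 + 9*u - 29 = 3*u - 5, so 3*u^3 + 15*u^2 + 6*u - 24 = 0, which factors as 3*(u - 1)*(u + 2)*(u + 4) = 0. The curves meet at u = -4, -2, 1.
On [-4, -2], v = 3*u^3 + 15*u^2 + 9*u - 29 is on top; that piece has area ∫[-4,-2] (3*u^3 + 15*u^2 + 6*u - 24) du = 16.
On [-2, 1], v = 3*u - 5 is on top; that piece has area ∫[-2,1] (-(3*u^3 + 15*u^2 + 6*u - 24)) du = 189/4.
Total enclosed area = 16 + 189/4 = 253/4.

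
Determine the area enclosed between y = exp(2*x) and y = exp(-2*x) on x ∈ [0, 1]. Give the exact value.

On [0, 1], (exp(2*x)) - (exp(-2*x)) = exp(2*x) - exp(-2*x) is ≥ 0 throughout, so the area is a single integral of |exp(2*x) - exp(-2*x)|.
∫[0,1] (exp(2*x) - exp(-2*x)) dx = -1 + exp(-2)/2 + exp(2)/2.

-1 + exp(-2)/2 + exp(2)/2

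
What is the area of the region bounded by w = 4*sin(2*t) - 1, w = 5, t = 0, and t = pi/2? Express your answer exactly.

On [0, pi/2], (4*sin(2*t) - 1) - (5) = 4*sin(2*t) - 6 is ≤ 0 throughout, so the area is a single integral of |4*sin(2*t) - 6|.
∫[0,pi/2] (4*sin(2*t) - 6) dt = 4 - 3*pi; the area of that piece is -4 + 3*pi.

-4 + 3*pi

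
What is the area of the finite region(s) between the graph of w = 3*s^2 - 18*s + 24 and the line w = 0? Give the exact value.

The curve meets the s-axis where 3*s^2 - 18*s + 24 = 0, i.e. 3*(s - 4)*(s - 2) = 0, at s = 2, 4.
On [2, 4] the curve lies below the axis; ∫[2,4] (3*s^2 - 18*s + 24) ds = -4, giving area 4.

4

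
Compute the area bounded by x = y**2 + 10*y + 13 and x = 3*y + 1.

1/6

Both boundary curves give x as a function of y, so integrate with respect to y. Setting them equal: y**2 + 7*y + 12 = 0, i.e. (y + 3)*(y + 4) = 0, so they meet at y = -4, -3.
For y in [-4, -3], x = y**2 + 10*y + 13 is on the left; area = ∫[-4,-3] (-(y**2 + 7*y + 12)) dy = 1/6.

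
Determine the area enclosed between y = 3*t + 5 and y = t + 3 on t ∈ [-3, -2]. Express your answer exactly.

3

On [-3, -2], (3*t + 5) - (t + 3) = 2*t + 2 is ≤ 0 throughout, so the area is a single integral of |2*t + 2|.
∫[-3,-2] (2*t + 2) dt = -3; the area of that piece is 3.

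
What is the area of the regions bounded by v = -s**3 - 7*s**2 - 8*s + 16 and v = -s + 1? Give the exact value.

148/3

Set the curves equal: -s**3 - 7*s**2 - 8*s + 16 = -s + 1, so -s**3 - 7*s**2 - 7*s + 15 = 0, which factors as -(s - 1)*(s + 3)*(s + 5) = 0. The curves meet at s = -5, -3, 1.
On [-5, -3], v = -s + 1 is on top; that piece has area ∫[-5,-3] (-(-s**3 - 7*s**2 - 7*s + 15)) ds = 20/3.
On [-3, 1], v = -s**3 - 7*s**2 - 8*s + 16 is on top; that piece has area ∫[-3,1] (-s**3 - 7*s**2 - 7*s + 15) ds = 128/3.
Total enclosed area = 20/3 + 128/3 = 148/3.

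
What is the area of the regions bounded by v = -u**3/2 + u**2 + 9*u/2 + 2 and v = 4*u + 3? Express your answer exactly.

Set the curves equal: -u**3/2 + u**2 + 9*u/2 + 2 = 4*u + 3, so -u**3/2 + u**2 + u/2 - 1 = 0, which factors as -(u - 2)*(u - 1)*(u + 1)/2 = 0. The curves meet at u = -1, 1, 2.
On [-1, 1], v = 4*u + 3 is on top; that piece has area ∫[-1,1] (-(-u**3/2 + u**2 + u/2 - 1)) du = 4/3.
On [1, 2], v = -u**3/2 + u**2 + 9*u/2 + 2 is on top; that piece has area ∫[1,2] (-u**3/2 + u**2 + u/2 - 1) du = 5/24.
Total enclosed area = 4/3 + 5/24 = 37/24.

37/24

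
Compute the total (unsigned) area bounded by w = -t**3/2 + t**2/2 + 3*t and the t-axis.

253/24

The curve meets the t-axis where -t**3/2 + t**2/2 + 3*t = 0, i.e. -t*(t - 3)*(t + 2)/2 = 0, at t = -2, 0, 3.
On [-2, 0] the curve lies below the axis; ∫[-2,0] (-t**3/2 + t**2/2 + 3*t) dt = -8/3, giving area 8/3.
On [0, 3] the curve lies above the axis; ∫[0,3] (-t**3/2 + t**2/2 + 3*t) dt = 63/8, giving area 63/8.
Total area = 8/3 + 63/8 = 253/24.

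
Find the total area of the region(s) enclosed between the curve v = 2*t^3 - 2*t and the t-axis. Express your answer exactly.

The curve meets the t-axis where 2*t^3 - 2*t = 0, i.e. 2*t*(t - 1)*(t + 1) = 0, at t = -1, 0, 1.
On [-1, 0] the curve lies above the axis; ∫[-1,0] (2*t^3 - 2*t) dt = 1/2, giving area 1/2.
On [0, 1] the curve lies below the axis; ∫[0,1] (2*t^3 - 2*t) dt = -1/2, giving area 1/2.
Total area = 1/2 + 1/2 = 1.

1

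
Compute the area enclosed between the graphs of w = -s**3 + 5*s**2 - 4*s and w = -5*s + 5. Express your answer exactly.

148/3

Set the curves equal: -s**3 + 5*s**2 - 4*s = -5*s + 5, so -s**3 + 5*s**2 + s - 5 = 0, which factors as -(s - 5)*(s - 1)*(s + 1) = 0. The curves meet at s = -1, 1, 5.
On [-1, 1], w = -5*s + 5 is on top; that piece has area ∫[-1,1] (-(-s**3 + 5*s**2 + s - 5)) ds = 20/3.
On [1, 5], w = -s**3 + 5*s**2 - 4*s is on top; that piece has area ∫[1,5] (-s**3 + 5*s**2 + s - 5) ds = 128/3.
Total enclosed area = 20/3 + 128/3 = 148/3.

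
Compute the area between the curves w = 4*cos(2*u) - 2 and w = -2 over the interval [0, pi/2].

The difference (4*cos(2*u) - 2) - (-2) = 4*cos(2*u) changes sign at u = pi/4 inside [0, pi/2], so split the integral there.
∫[0,pi/4] (4*cos(2*u)) du = 2.
∫[pi/4,pi/2] (4*cos(2*u)) du = -2; the area of that piece is 2.
Total area = 2 + 2 = 4.

4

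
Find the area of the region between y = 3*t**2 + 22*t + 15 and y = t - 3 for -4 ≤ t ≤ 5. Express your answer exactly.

The difference (3*t**2 + 22*t + 15) - (t - 3) = 3*t**2 + 21*t + 18 changes sign at t = -1 inside [-4, 5], so split the integral there.
∫[-4,-1] (3*t**2 + 21*t + 18) dt = -81/2; the area of that piece is 81/2.
∫[-1,5] (3*t**2 + 21*t + 18) dt = 486.
Total area = 81/2 + 486 = 1053/2.

1053/2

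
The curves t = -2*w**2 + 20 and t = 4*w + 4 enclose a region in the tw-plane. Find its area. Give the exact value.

Both boundary curves give t as a function of w, so integrate with respect to w. Setting them equal: -2*w**2 - 4*w + 16 = 0, i.e. -2*(w - 2)*(w + 4) = 0, so they meet at w = -4, 2.
For w in [-4, 2], t = -2*w**2 + 20 is on the right; area = ∫[-4,2] (-2*w**2 - 4*w + 16) dw = 72.

72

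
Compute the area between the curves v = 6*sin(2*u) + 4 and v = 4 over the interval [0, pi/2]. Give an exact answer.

On [0, pi/2], (6*sin(2*u) + 4) - (4) = 6*sin(2*u) is ≥ 0 throughout, so the area is a single integral of |6*sin(2*u)|.
∫[0,pi/2] (6*sin(2*u)) du = 6.

6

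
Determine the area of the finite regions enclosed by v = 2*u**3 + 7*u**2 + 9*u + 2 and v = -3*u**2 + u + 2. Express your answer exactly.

71/3

Set the curves equal: 2*u**3 + 7*u**2 + 9*u + 2 = -3*u**2 + u + 2, so 2*u**3 + 10*u**2 + 8*u = 0, which factors as 2*u*(u + 1)*(u + 4) = 0. The curves meet at u = -4, -1, 0.
On [-4, -1], v = 2*u**3 + 7*u**2 + 9*u + 2 is on top; that piece has area ∫[-4,-1] (2*u**3 + 10*u**2 + 8*u) du = 45/2.
On [-1, 0], v = -3*u**2 + u + 2 is on top; that piece has area ∫[-1,0] (-(2*u**3 + 10*u**2 + 8*u)) du = 7/6.
Total enclosed area = 45/2 + 7/6 = 71/3.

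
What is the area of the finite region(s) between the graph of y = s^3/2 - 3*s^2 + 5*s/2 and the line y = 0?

131/8

The curve meets the s-axis where s^3/2 - 3*s^2 + 5*s/2 = 0, i.e. s*(s - 5)*(s - 1)/2 = 0, at s = 0, 1, 5.
On [0, 1] the curve lies above the axis; ∫[0,1] (s^3/2 - 3*s^2 + 5*s/2) ds = 3/8, giving area 3/8.
On [1, 5] the curve lies below the axis; ∫[1,5] (s^3/2 - 3*s^2 + 5*s/2) ds = -16, giving area 16.
Total area = 3/8 + 16 = 131/8.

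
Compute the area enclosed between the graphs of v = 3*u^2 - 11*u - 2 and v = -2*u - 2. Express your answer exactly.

27/2

Set the curves equal: 3*u^2 - 11*u - 2 = -2*u - 2, so 3*u^2 - 9*u = 0, which factors as 3*u*(u - 3) = 0. The curves meet at u = 0, 3.
On [0, 3], v = -2*u - 2 is on top; that piece has area ∫[0,3] (-(3*u^2 - 9*u)) du = 27/2.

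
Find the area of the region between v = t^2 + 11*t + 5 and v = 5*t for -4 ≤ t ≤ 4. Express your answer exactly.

302/3

The difference (t^2 + 11*t + 5) - (5*t) = t^2 + 6*t + 5 changes sign at t = -1 inside [-4, 4], so split the integral there.
∫[-4,-1] (t^2 + 6*t + 5) dt = -9; the area of that piece is 9.
∫[-1,4] (t^2 + 6*t + 5) dt = 275/3.
Total area = 9 + 275/3 = 302/3.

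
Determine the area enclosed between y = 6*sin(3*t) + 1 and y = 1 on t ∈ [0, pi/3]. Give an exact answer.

On [0, pi/3], (6*sin(3*t) + 1) - (1) = 6*sin(3*t) is ≥ 0 throughout, so the area is a single integral of |6*sin(3*t)|.
∫[0,pi/3] (6*sin(3*t)) dt = 4.

4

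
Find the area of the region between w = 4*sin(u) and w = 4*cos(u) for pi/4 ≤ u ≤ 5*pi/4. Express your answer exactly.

8*sqrt(2)

On [pi/4, 5*pi/4], (4*sin(u)) - (4*cos(u)) = 4*sin(u) - 4*cos(u) is ≥ 0 throughout, so the area is a single integral of |4*sin(u) - 4*cos(u)|.
∫[pi/4,5*pi/4] (4*sin(u) - 4*cos(u)) du = 8*sqrt(2).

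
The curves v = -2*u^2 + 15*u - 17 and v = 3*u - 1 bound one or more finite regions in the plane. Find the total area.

8/3

Set the curves equal: -2*u^2 + 15*u - 17 = 3*u - 1, so -2*u^2 + 12*u - 16 = 0, which factors as -2*(u - 4)*(u - 2) = 0. The curves meet at u = 2, 4.
On [2, 4], v = -2*u^2 + 15*u - 17 is on top; that piece has area ∫[2,4] (-2*u^2 + 12*u - 16) du = 8/3.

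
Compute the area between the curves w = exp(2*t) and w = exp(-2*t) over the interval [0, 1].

-1 + exp(-2)/2 + exp(2)/2

On [0, 1], (exp(2*t)) - (exp(-2*t)) = exp(2*t) - exp(-2*t) is ≥ 0 throughout, so the area is a single integral of |exp(2*t) - exp(-2*t)|.
∫[0,1] (exp(2*t) - exp(-2*t)) dt = -1 + exp(-2)/2 + exp(2)/2.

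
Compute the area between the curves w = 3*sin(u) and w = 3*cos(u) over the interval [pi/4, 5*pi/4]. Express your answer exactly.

On [pi/4, 5*pi/4], (3*sin(u)) - (3*cos(u)) = 3*sin(u) - 3*cos(u) is ≥ 0 throughout, so the area is a single integral of |3*sin(u) - 3*cos(u)|.
∫[pi/4,5*pi/4] (3*sin(u) - 3*cos(u)) du = 6*sqrt(2).

6*sqrt(2)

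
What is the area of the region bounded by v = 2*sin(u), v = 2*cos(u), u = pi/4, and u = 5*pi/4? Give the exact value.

On [pi/4, 5*pi/4], (2*sin(u)) - (2*cos(u)) = 2*sin(u) - 2*cos(u) is ≥ 0 throughout, so the area is a single integral of |2*sin(u) - 2*cos(u)|.
∫[pi/4,5*pi/4] (2*sin(u) - 2*cos(u)) du = 4*sqrt(2).

4*sqrt(2)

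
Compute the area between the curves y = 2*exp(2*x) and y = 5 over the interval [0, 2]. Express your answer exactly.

The difference (2*exp(2*x)) - (5) = 2*exp(2*x) - 5 changes sign at x = -log(2)/2 + log(5)/2 inside [0, 2], so split the integral there.
∫[0,-log(2)/2 + log(5)/2] (2*exp(2*x) - 5) dx = log(4*sqrt(10)/125) + 3/2; the area of that piece is -3/2 + log(25*sqrt(10)/8).
∫[-log(2)/2 + log(5)/2,2] (2*exp(2*x) - 5) dx = -25/2 - 5*log(2)/2 + 5*log(5)/2 + exp(4).
Total area = (-3/2 + log(25*sqrt(10)/8)) + (-25/2 - 5*log(2)/2 + 5*log(5)/2 + exp(4)) = -14 - 11*log(2)/2 + log(10)/2 + 9*log(5)/2 + exp(4).

-14 - 11*log(2)/2 + log(10)/2 + 9*log(5)/2 + exp(4)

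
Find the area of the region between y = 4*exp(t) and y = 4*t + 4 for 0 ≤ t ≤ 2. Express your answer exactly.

On [0, 2], (4*exp(t)) - (4*t + 4) = -4*t + 4*exp(t) - 4 is ≥ 0 throughout, so the area is a single integral of |-4*t + 4*exp(t) - 4|.
∫[0,2] (-4*t + 4*exp(t) - 4) dt = -20 + 4*exp(2).

-20 + 4*exp(2)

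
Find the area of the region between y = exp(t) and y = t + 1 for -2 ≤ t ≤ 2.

On [-2, 2], (exp(t)) - (t + 1) = -t + exp(t) - 1 is ≥ 0 throughout, so the area is a single integral of |-t + exp(t) - 1|.
∫[-2,2] (-t + exp(t) - 1) dt = -4 - exp(-2) + exp(2).

-4 - exp(-2) + exp(2)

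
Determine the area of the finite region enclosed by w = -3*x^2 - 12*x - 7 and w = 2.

4

Set the curves equal: -3*x^2 - 12*x - 7 = 2, so -3*x^2 - 12*x - 9 = 0, which factors as -3*(x + 1)*(x + 3) = 0. The curves meet at x = -3, -1.
On [-3, -1], w = -3*x^2 - 12*x - 7 is on top; that piece has area ∫[-3,-1] (-3*x^2 - 12*x - 9) dx = 4.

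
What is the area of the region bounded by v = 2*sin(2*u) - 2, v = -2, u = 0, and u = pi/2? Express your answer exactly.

On [0, pi/2], (2*sin(2*u) - 2) - (-2) = 2*sin(2*u) is ≥ 0 throughout, so the area is a single integral of |2*sin(2*u)|.
∫[0,pi/2] (2*sin(2*u)) du = 2.

2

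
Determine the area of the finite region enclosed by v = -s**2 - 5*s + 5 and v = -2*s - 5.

343/6

Set the curves equal: -s**2 - 5*s + 5 = -2*s - 5, so -s**2 - 3*s + 10 = 0, which factors as -(s - 2)*(s + 5) = 0. The curves meet at s = -5, 2.
On [-5, 2], v = -s**2 - 5*s + 5 is on top; that piece has area ∫[-5,2] (-s**2 - 3*s + 10) ds = 343/6.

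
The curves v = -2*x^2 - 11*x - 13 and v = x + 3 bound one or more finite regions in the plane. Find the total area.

Set the curves equal: -2*x^2 - 11*x - 13 = x + 3, so -2*x^2 - 12*x - 16 = 0, which factors as -2*(x + 2)*(x + 4) = 0. The curves meet at x = -4, -2.
On [-4, -2], v = -2*x^2 - 11*x - 13 is on top; that piece has area ∫[-4,-2] (-2*x^2 - 12*x - 16) dx = 8/3.

8/3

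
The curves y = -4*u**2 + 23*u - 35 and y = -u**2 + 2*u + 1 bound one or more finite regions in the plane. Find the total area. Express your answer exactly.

Set the curves equal: -4*u**2 + 23*u - 35 = -u**2 + 2*u + 1, so -3*u**2 + 21*u - 36 = 0, which factors as -3*(u - 4)*(u - 3) = 0. The curves meet at u = 3, 4.
On [3, 4], y = -4*u**2 + 23*u - 35 is on top; that piece has area ∫[3,4] (-3*u**2 + 21*u - 36) du = 1/2.

1/2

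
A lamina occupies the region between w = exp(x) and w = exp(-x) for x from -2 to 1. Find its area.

The difference (exp(x)) - (exp(-x)) = exp(x) - exp(-x) changes sign at x = 0 inside [-2, 1], so split the integral there.
∫[-2,0] (exp(x) - exp(-x)) dx = -exp(2) - exp(-2) + 2; the area of that piece is -2 + exp(-2) + exp(2).
∫[0,1] (exp(x) - exp(-x)) dx = -2 + exp(-1) + exp(1).
Total area = (-2 + exp(-2) + exp(2)) + (-2 + exp(-1) + exp(1)) = -4 + exp(-2) + exp(-1) + exp(1) + exp(2).

-4 + exp(-2) + exp(-1) + exp(1) + exp(2)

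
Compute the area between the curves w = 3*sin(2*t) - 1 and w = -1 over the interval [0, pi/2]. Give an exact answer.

On [0, pi/2], (3*sin(2*t) - 1) - (-1) = 3*sin(2*t) is ≥ 0 throughout, so the area is a single integral of |3*sin(2*t)|.
∫[0,pi/2] (3*sin(2*t)) dt = 3.

3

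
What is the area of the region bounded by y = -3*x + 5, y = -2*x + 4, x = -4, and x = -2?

On [-4, -2], (-3*x + 5) - (-2*x + 4) = -x + 1 is ≥ 0 throughout, so the area is a single integral of |-x + 1|.
∫[-4,-2] (-x + 1) dx = 8.

8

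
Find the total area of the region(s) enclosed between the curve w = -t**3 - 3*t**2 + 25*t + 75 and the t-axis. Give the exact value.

The curve meets the t-axis where -t**3 - 3*t**2 + 25*t + 75 = 0, i.e. -(t - 5)*(t + 3)*(t + 5) = 0, at t = -5, -3, 5.
On [-5, -3] the curve lies below the axis; ∫[-5,-3] (-t**3 - 3*t**2 + 25*t + 75) dt = -12, giving area 12.
On [-3, 5] the curve lies above the axis; ∫[-3,5] (-t**3 - 3*t**2 + 25*t + 75) dt = 512, giving area 512.
Total area = 12 + 512 = 524.

524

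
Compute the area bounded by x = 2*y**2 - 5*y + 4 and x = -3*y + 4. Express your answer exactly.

1/3

Both boundary curves give x as a function of y, so integrate with respect to y. Setting them equal: 2*y**2 - 2*y = 0, i.e. 2*y*(y - 1) = 0, so they meet at y = 0, 1.
For y in [0, 1], x = 2*y**2 - 5*y + 4 is on the left; area = ∫[0,1] (-(2*y**2 - 2*y)) dy = 1/3.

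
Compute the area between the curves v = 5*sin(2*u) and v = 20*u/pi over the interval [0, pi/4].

5/2 - 5*pi/8

On [0, pi/4], (5*sin(2*u)) - (20*u/pi) = -20*u/pi + 5*sin(2*u) is ≥ 0 throughout, so the area is a single integral of |-20*u/pi + 5*sin(2*u)|.
∫[0,pi/4] (-20*u/pi + 5*sin(2*u)) du = 5/2 - 5*pi/8.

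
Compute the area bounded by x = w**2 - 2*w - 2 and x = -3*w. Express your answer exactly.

Both boundary curves give x as a function of w, so integrate with respect to w. Setting them equal: w**2 + w - 2 = 0, i.e. (w - 1)*(w + 2) = 0, so they meet at w = -2, 1.
For w in [-2, 1], x = w**2 - 2*w - 2 is on the left; area = ∫[-2,1] (-(w**2 + w - 2)) dw = 9/2.

9/2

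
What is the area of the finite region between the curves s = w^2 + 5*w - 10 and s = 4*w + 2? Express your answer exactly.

Both boundary curves give s as a function of w, so integrate with respect to w. Setting them equal: w^2 + w - 12 = 0, i.e. (w - 3)*(w + 4) = 0, so they meet at w = -4, 3.
For w in [-4, 3], s = w^2 + 5*w - 10 is on the left; area = ∫[-4,3] (-(w^2 + w - 12)) dw = 343/6.

343/6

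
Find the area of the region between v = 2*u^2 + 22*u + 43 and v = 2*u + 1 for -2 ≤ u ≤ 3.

On [-2, 3], (2*u^2 + 22*u + 43) - (2*u + 1) = 2*u^2 + 20*u + 42 is ≥ 0 throughout, so the area is a single integral of |2*u^2 + 20*u + 42|.
∫[-2,3] (2*u^2 + 20*u + 42) du = 850/3.

850/3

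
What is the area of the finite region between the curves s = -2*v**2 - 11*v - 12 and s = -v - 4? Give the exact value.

Both boundary curves give s as a function of v, so integrate with respect to v. Setting them equal: -2*v**2 - 10*v - 8 = 0, i.e. -2*(v + 1)*(v + 4) = 0, so they meet at v = -4, -1.
For v in [-4, -1], s = -2*v**2 - 11*v - 12 is on the right; area = ∫[-4,-1] (-2*v**2 - 10*v - 8) dv = 9.

9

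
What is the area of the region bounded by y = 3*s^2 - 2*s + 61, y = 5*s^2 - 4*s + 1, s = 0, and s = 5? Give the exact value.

725/3

On [0, 5], (3*s^2 - 2*s + 61) - (5*s^2 - 4*s + 1) = -2*s^2 + 2*s + 60 is ≥ 0 throughout, so the area is a single integral of |-2*s^2 + 2*s + 60|.
∫[0,5] (-2*s^2 + 2*s + 60) ds = 725/3.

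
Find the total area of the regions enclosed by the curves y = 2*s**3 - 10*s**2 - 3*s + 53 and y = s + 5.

Set the curves equal: 2*s**3 - 10*s**2 - 3*s + 53 = s + 5, so 2*s**3 - 10*s**2 - 4*s + 48 = 0, which factors as 2*(s - 4)*(s - 3)*(s + 2) = 0. The curves meet at s = -2, 3, 4.
On [-2, 3], y = 2*s**3 - 10*s**2 - 3*s + 53 is on top; that piece has area ∫[-2,3] (2*s**3 - 10*s**2 - 4*s + 48) ds = 875/6.
On [3, 4], y = s + 5 is on top; that piece has area ∫[3,4] (-(2*s**3 - 10*s**2 - 4*s + 48)) ds = 11/6.
Total enclosed area = 875/6 + 11/6 = 443/3.

443/3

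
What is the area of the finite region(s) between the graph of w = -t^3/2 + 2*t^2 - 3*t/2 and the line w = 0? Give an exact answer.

37/24

The curve meets the t-axis where -t^3/2 + 2*t^2 - 3*t/2 = 0, i.e. -t*(t - 3)*(t - 1)/2 = 0, at t = 0, 1, 3.
On [0, 1] the curve lies below the axis; ∫[0,1] (-t^3/2 + 2*t^2 - 3*t/2) dt = -5/24, giving area 5/24.
On [1, 3] the curve lies above the axis; ∫[1,3] (-t^3/2 + 2*t^2 - 3*t/2) dt = 4/3, giving area 4/3.
Total area = 5/24 + 4/3 = 37/24.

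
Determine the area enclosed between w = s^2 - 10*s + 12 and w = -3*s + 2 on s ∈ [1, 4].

31/6

The difference (s^2 - 10*s + 12) - (-3*s + 2) = s^2 - 7*s + 10 changes sign at s = 2 inside [1, 4], so split the integral there.
∫[1,2] (s^2 - 7*s + 10) ds = 11/6.
∫[2,4] (s^2 - 7*s + 10) ds = -10/3; the area of that piece is 10/3.
Total area = 11/6 + 10/3 = 31/6.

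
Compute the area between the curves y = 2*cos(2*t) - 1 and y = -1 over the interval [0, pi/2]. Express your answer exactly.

2

The difference (2*cos(2*t) - 1) - (-1) = 2*cos(2*t) changes sign at t = pi/4 inside [0, pi/2], so split the integral there.
∫[0,pi/4] (2*cos(2*t)) dt = 1.
∫[pi/4,pi/2] (2*cos(2*t)) dt = -1; the area of that piece is 1.
Total area = 1 + 1 = 2.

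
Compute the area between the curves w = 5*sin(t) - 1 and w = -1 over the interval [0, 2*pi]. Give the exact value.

The difference (5*sin(t) - 1) - (-1) = 5*sin(t) changes sign at t = pi inside [0, 2*pi], so split the integral there.
∫[0,pi] (5*sin(t)) dt = 10.
∫[pi,2*pi] (5*sin(t)) dt = -10; the area of that piece is 10.
Total area = 10 + 10 = 20.

20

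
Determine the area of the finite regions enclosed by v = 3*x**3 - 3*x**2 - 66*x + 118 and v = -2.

3901/4

Set the curves equal: 3*x**3 - 3*x**2 - 66*x + 118 = -2, so 3*x**3 - 3*x**2 - 66*x + 120 = 0, which factors as 3*(x - 4)*(x - 2)*(x + 5) = 0. The curves meet at x = -5, 2, 4.
On [-5, 2], v = 3*x**3 - 3*x**2 - 66*x + 118 is on top; that piece has area ∫[-5,2] (3*x**3 - 3*x**2 - 66*x + 120) dx = 3773/4.
On [2, 4], v = -2 is on top; that piece has area ∫[2,4] (-(3*x**3 - 3*x**2 - 66*x + 120)) dx = 32.
Total enclosed area = 3773/4 + 32 = 3901/4.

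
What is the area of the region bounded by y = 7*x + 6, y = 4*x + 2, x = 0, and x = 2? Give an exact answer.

14

On [0, 2], (7*x + 6) - (4*x + 2) = 3*x + 4 is ≥ 0 throughout, so the area is a single integral of |3*x + 4|.
∫[0,2] (3*x + 4) dx = 14.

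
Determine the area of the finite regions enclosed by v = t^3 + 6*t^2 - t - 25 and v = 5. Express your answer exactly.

Set the curves equal: t^3 + 6*t^2 - t - 25 = 5, so t^3 + 6*t^2 - t - 30 = 0, which factors as (t - 2)*(t + 3)*(t + 5) = 0. The curves meet at t = -5, -3, 2.
On [-5, -3], v = t^3 + 6*t^2 - t - 25 is on top; that piece has area ∫[-5,-3] (t^3 + 6*t^2 - t - 30) dt = 8.
On [-3, 2], v = 5 is on top; that piece has area ∫[-3,2] (-(t^3 + 6*t^2 - t - 30)) dt = 375/4.
Total enclosed area = 8 + 375/4 = 407/4.

407/4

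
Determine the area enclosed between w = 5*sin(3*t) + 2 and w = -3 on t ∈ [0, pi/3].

On [0, pi/3], (5*sin(3*t) + 2) - (-3) = 5*sin(3*t) + 5 is ≥ 0 throughout, so the area is a single integral of |5*sin(3*t) + 5|.
∫[0,pi/3] (5*sin(3*t) + 5) dt = 10/3 + 5*pi/3.

10/3 + 5*pi/3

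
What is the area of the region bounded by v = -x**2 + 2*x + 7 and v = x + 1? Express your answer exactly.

125/6

Set the curves equal: -x**2 + 2*x + 7 = x + 1, so -x**2 + x + 6 = 0, which factors as -(x - 3)*(x + 2) = 0. The curves meet at x = -2, 3.
On [-2, 3], v = -x**2 + 2*x + 7 is on top; that piece has area ∫[-2,3] (-x**2 + x + 6) dx = 125/6.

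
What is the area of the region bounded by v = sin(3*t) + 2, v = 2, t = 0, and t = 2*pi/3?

4/3

The difference (sin(3*t) + 2) - (2) = sin(3*t) changes sign at t = pi/3 inside [0, 2*pi/3], so split the integral there.
∫[0,pi/3] (sin(3*t)) dt = 2/3.
∫[pi/3,2*pi/3] (sin(3*t)) dt = -2/3; the area of that piece is 2/3.
Total area = 2/3 + 2/3 = 4/3.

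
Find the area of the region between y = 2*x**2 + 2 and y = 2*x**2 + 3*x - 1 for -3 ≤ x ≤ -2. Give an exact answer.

21/2

On [-3, -2], (2*x**2 + 2) - (2*x**2 + 3*x - 1) = -3*x + 3 is ≥ 0 throughout, so the area is a single integral of |-3*x + 3|.
∫[-3,-2] (-3*x + 3) dx = 21/2.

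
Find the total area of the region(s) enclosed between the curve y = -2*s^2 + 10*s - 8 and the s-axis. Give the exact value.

9

The curve meets the s-axis where -2*s^2 + 10*s - 8 = 0, i.e. -2*(s - 4)*(s - 1) = 0, at s = 1, 4.
On [1, 4] the curve lies above the axis; ∫[1,4] (-2*s^2 + 10*s - 8) ds = 9, giving area 9.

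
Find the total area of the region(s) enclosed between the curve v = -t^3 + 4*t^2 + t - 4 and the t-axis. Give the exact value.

253/12

The curve meets the t-axis where -t^3 + 4*t^2 + t - 4 = 0, i.e. -(t - 4)*(t - 1)*(t + 1) = 0, at t = -1, 1, 4.
On [-1, 1] the curve lies below the axis; ∫[-1,1] (-t^3 + 4*t^2 + t - 4) dt = -16/3, giving area 16/3.
On [1, 4] the curve lies above the axis; ∫[1,4] (-t^3 + 4*t^2 + t - 4) dt = 63/4, giving area 63/4.
Total area = 16/3 + 63/4 = 253/12.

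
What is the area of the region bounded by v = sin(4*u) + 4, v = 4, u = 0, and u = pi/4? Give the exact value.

1/2

On [0, pi/4], (sin(4*u) + 4) - (4) = sin(4*u) is ≥ 0 throughout, so the area is a single integral of |sin(4*u)|.
∫[0,pi/4] (sin(4*u)) du = 1/2.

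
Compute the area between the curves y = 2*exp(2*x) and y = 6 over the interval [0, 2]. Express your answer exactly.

-17 + 6*log(3) + exp(4)

The difference (2*exp(2*x)) - (6) = 2*exp(2*x) - 6 changes sign at x = log(3)/2 inside [0, 2], so split the integral there.
∫[0,log(3)/2] (2*exp(2*x) - 6) dx = 2 - log(27); the area of that piece is -2 + log(27).
∫[log(3)/2,2] (2*exp(2*x) - 6) dx = -15 + 3*log(3) + exp(4).
Total area = (-2 + log(27)) + (-15 + 3*log(3) + exp(4)) = -17 + 6*log(3) + exp(4).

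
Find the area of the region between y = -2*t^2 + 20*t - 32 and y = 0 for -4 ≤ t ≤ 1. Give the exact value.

On [-4, 1], (-2*t^2 + 20*t - 32) - (0) = -2*t^2 + 20*t - 32 is ≤ 0 throughout, so the area is a single integral of |-2*t^2 + 20*t - 32|.
∫[-4,1] (-2*t^2 + 20*t - 32) dt = -1060/3; the area of that piece is 1060/3.

1060/3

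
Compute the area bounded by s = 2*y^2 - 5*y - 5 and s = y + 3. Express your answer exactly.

125/3

Both boundary curves give s as a function of y, so integrate with respect to y. Setting them equal: 2*y^2 - 6*y - 8 = 0, i.e. 2*(y - 4)*(y + 1) = 0, so they meet at y = -1, 4.
For y in [-1, 4], s = 2*y^2 - 5*y - 5 is on the left; area = ∫[-1,4] (-(2*y^2 - 6*y - 8)) dy = 125/3.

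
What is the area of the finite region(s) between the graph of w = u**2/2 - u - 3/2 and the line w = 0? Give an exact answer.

16/3

The curve meets the u-axis where u**2/2 - u - 3/2 = 0, i.e. (u - 3)*(u + 1)/2 = 0, at u = -1, 3.
On [-1, 3] the curve lies below the axis; ∫[-1,3] (u**2/2 - u - 3/2) du = -16/3, giving area 16/3.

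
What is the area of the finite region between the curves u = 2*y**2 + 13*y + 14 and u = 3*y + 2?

Both boundary curves give u as a function of y, so integrate with respect to y. Setting them equal: 2*y**2 + 10*y + 12 = 0, i.e. 2*(y + 2)*(y + 3) = 0, so they meet at y = -3, -2.
For y in [-3, -2], u = 2*y**2 + 13*y + 14 is on the left; area = ∫[-3,-2] (-(2*y**2 + 10*y + 12)) dy = 1/3.

1/3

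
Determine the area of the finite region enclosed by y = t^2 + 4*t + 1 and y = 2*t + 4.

32/3

Set the curves equal: t^2 + 4*t + 1 = 2*t + 4, so t^2 + 2*t - 3 = 0, which factors as (t - 1)*(t + 3) = 0. The curves meet at t = -3, 1.
On [-3, 1], y = 2*t + 4 is on top; that piece has area ∫[-3,1] (-(t^2 + 2*t - 3)) dt = 32/3.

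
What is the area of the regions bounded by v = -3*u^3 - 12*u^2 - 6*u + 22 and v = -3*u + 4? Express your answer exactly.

Set the curves equal: -3*u^3 - 12*u^2 - 6*u + 22 = -3*u + 4, so -3*u^3 - 12*u^2 - 3*u + 18 = 0, which factors as -3*(u - 1)*(u + 2)*(u + 3) = 0. The curves meet at u = -3, -2, 1.
On [-3, -2], v = -3*u + 4 is on top; that piece has area ∫[-3,-2] (-(-3*u^3 - 12*u^2 - 3*u + 18)) du = 7/4.
On [-2, 1], v = -3*u^3 - 12*u^2 - 6*u + 22 is on top; that piece has area ∫[-2,1] (-3*u^3 - 12*u^2 - 3*u + 18) du = 135/4.
Total enclosed area = 7/4 + 135/4 = 71/2.

71/2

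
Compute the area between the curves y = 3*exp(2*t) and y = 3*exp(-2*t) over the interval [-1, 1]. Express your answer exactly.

-6 + 3*exp(-2) + 3*exp(2)

The difference (3*exp(2*t)) - (3*exp(-2*t)) = 3*exp(2*t) - 3*exp(-2*t) changes sign at t = 0 inside [-1, 1], so split the integral there.
∫[-1,0] (3*exp(2*t) - 3*exp(-2*t)) dt = -3*exp(2)/2 - 3*exp(-2)/2 + 3; the area of that piece is -3 + 3*exp(-2)/2 + 3*exp(2)/2.
∫[0,1] (3*exp(2*t) - 3*exp(-2*t)) dt = -3 + 3*exp(-2)/2 + 3*exp(2)/2.
Total area = (-3 + 3*exp(-2)/2 + 3*exp(2)/2) + (-3 + 3*exp(-2)/2 + 3*exp(2)/2) = -6 + 3*exp(-2) + 3*exp(2).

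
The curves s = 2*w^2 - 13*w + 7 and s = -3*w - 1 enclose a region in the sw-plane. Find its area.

9

Both boundary curves give s as a function of w, so integrate with respect to w. Setting them equal: 2*w^2 - 10*w + 8 = 0, i.e. 2*(w - 4)*(w - 1) = 0, so they meet at w = 1, 4.
For w in [1, 4], s = 2*w^2 - 13*w + 7 is on the left; area = ∫[1,4] (-(2*w^2 - 10*w + 8)) dw = 9.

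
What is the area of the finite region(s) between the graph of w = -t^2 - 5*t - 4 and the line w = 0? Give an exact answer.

The curve meets the t-axis where -t^2 - 5*t - 4 = 0, i.e. -(t + 1)*(t + 4) = 0, at t = -4, -1.
On [-4, -1] the curve lies above the axis; ∫[-4,-1] (-t^2 - 5*t - 4) dt = 9/2, giving area 9/2.

9/2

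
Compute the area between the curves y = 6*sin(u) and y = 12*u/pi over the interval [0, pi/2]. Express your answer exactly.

On [0, pi/2], (6*sin(u)) - (12*u/pi) = -12*u/pi + 6*sin(u) is ≥ 0 throughout, so the area is a single integral of |-12*u/pi + 6*sin(u)|.
∫[0,pi/2] (-12*u/pi + 6*sin(u)) du = 6 - 3*pi/2.

6 - 3*pi/2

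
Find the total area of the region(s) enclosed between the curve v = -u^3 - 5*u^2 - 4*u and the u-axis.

71/6

The curve meets the u-axis where -u^3 - 5*u^2 - 4*u = 0, i.e. -u*(u + 1)*(u + 4) = 0, at u = -4, -1, 0.
On [-4, -1] the curve lies below the axis; ∫[-4,-1] (-u^3 - 5*u^2 - 4*u) du = -45/4, giving area 45/4.
On [-1, 0] the curve lies above the axis; ∫[-1,0] (-u^3 - 5*u^2 - 4*u) du = 7/12, giving area 7/12.
Total area = 45/4 + 7/12 = 71/6.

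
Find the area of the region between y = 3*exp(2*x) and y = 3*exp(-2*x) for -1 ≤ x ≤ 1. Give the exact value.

The difference (3*exp(2*x)) - (3*exp(-2*x)) = 3*exp(2*x) - 3*exp(-2*x) changes sign at x = 0 inside [-1, 1], so split the integral there.
∫[-1,0] (3*exp(2*x) - 3*exp(-2*x)) dx = -3*exp(2)/2 - 3*exp(-2)/2 + 3; the area of that piece is -3 + 3*exp(-2)/2 + 3*exp(2)/2.
∫[0,1] (3*exp(2*x) - 3*exp(-2*x)) dx = -3 + 3*exp(-2)/2 + 3*exp(2)/2.
Total area = (-3 + 3*exp(-2)/2 + 3*exp(2)/2) + (-3 + 3*exp(-2)/2 + 3*exp(2)/2) = -6 + 3*exp(-2) + 3*exp(2).

-6 + 3*exp(-2) + 3*exp(2)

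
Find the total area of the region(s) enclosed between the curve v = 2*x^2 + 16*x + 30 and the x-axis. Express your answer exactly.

8/3

The curve meets the x-axis where 2*x^2 + 16*x + 30 = 0, i.e. 2*(x + 3)*(x + 5) = 0, at x = -5, -3.
On [-5, -3] the curve lies below the axis; ∫[-5,-3] (2*x^2 + 16*x + 30) dx = -8/3, giving area 8/3.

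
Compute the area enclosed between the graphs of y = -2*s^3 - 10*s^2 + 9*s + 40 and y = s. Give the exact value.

937/6

Set the curves equal: -2*s^3 - 10*s^2 + 9*s + 40 = s, so -2*s^3 - 10*s^2 + 8*s + 40 = 0, which factors as -2*(s - 2)*(s + 2)*(s + 5) = 0. The curves meet at s = -5, -2, 2.
On [-5, -2], y = s is on top; that piece has area ∫[-5,-2] (-(-2*s^3 - 10*s^2 + 8*s + 40)) ds = 99/2.
On [-2, 2], y = -2*s^3 - 10*s^2 + 9*s + 40 is on top; that piece has area ∫[-2,2] (-2*s^3 - 10*s^2 + 8*s + 40) ds = 320/3.
Total enclosed area = 99/2 + 320/3 = 937/6.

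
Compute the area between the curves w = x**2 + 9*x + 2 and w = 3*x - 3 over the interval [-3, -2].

On [-3, -2], (x**2 + 9*x + 2) - (3*x - 3) = x**2 + 6*x + 5 is ≤ 0 throughout, so the area is a single integral of |x**2 + 6*x + 5|.
∫[-3,-2] (x**2 + 6*x + 5) dx = -11/3; the area of that piece is 11/3.

11/3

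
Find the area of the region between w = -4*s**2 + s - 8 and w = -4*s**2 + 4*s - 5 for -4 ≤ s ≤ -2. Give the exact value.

12

On [-4, -2], (-4*s**2 + s - 8) - (-4*s**2 + 4*s - 5) = -3*s - 3 is ≥ 0 throughout, so the area is a single integral of |-3*s - 3|.
∫[-4,-2] (-3*s - 3) ds = 12.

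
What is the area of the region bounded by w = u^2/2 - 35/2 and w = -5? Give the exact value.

Set the curves equal: u^2/2 - 35/2 = -5, so u^2/2 - 25/2 = 0, which factors as (u - 5)*(u + 5)/2 = 0. The curves meet at u = -5, 5.
On [-5, 5], w = -5 is on top; that piece has area ∫[-5,5] (-(u^2/2 - 25/2)) du = 250/3.

250/3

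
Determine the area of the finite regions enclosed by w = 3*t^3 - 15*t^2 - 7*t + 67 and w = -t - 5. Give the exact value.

Set the curves equal: 3*t^3 - 15*t^2 - 7*t + 67 = -t - 5, so 3*t^3 - 15*t^2 - 6*t + 72 = 0, which factors as 3*(t - 4)*(t - 3)*(t + 2) = 0. The curves meet at t = -2, 3, 4.
On [-2, 3], w = 3*t^3 - 15*t^2 - 7*t + 67 is on top; that piece has area ∫[-2,3] (3*t^3 - 15*t^2 - 6*t + 72) dt = 875/4.
On [3, 4], w = -t - 5 is on top; that piece has area ∫[3,4] (-(3*t^3 - 15*t^2 - 6*t + 72)) dt = 11/4.
Total enclosed area = 875/4 + 11/4 = 443/2.

443/2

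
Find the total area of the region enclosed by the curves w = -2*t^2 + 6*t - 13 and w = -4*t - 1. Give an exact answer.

Set the curves equal: -2*t^2 + 6*t - 13 = -4*t - 1, so -2*t^2 + 10*t - 12 = 0, which factors as -2*(t - 3)*(t - 2) = 0. The curves meet at t = 2, 3.
On [2, 3], w = -2*t^2 + 6*t - 13 is on top; that piece has area ∫[2,3] (-2*t^2 + 10*t - 12) dt = 1/3.

1/3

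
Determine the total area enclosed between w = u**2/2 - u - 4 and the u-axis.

The curve meets the u-axis where u**2/2 - u - 4 = 0, i.e. (u - 4)*(u + 2)/2 = 0, at u = -2, 4.
On [-2, 4] the curve lies below the axis; ∫[-2,4] (u**2/2 - u - 4) du = -18, giving area 18.

18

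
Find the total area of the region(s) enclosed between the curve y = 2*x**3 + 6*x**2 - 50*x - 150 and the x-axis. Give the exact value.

1048

The curve meets the x-axis where 2*x**3 + 6*x**2 - 50*x - 150 = 0, i.e. 2*(x - 5)*(x + 3)*(x + 5) = 0, at x = -5, -3, 5.
On [-5, -3] the curve lies above the axis; ∫[-5,-3] (2*x**3 + 6*x**2 - 50*x - 150) dx = 24, giving area 24.
On [-3, 5] the curve lies below the axis; ∫[-3,5] (2*x**3 + 6*x**2 - 50*x - 150) dx = -1024, giving area 1024.
Total area = 24 + 1024 = 1048.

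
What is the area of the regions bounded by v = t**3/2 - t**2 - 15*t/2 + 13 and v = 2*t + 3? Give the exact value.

Set the curves equal: t**3/2 - t**2 - 15*t/2 + 13 = 2*t + 3, so t**3/2 - t**2 - 19*t/2 + 10 = 0, which factors as (t - 5)*(t - 1)*(t + 4)/2 = 0. The curves meet at t = -4, 1, 5.
On [-4, 1], v = t**3/2 - t**2 - 15*t/2 + 13 is on top; that piece has area ∫[-4,1] (t**3/2 - t**2 - 19*t/2 + 10) dt = 1625/24.
On [1, 5], v = 2*t + 3 is on top; that piece has area ∫[1,5] (-(t**3/2 - t**2 - 19*t/2 + 10)) dt = 112/3.
Total enclosed area = 1625/24 + 112/3 = 2521/24.

2521/24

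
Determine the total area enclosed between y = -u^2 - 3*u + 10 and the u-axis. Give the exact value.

343/6

The curve meets the u-axis where -u^2 - 3*u + 10 = 0, i.e. -(u - 2)*(u + 5) = 0, at u = -5, 2.
On [-5, 2] the curve lies above the axis; ∫[-5,2] (-u^2 - 3*u + 10) du = 343/6, giving area 343/6.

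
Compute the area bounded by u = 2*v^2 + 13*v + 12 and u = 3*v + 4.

Both boundary curves give u as a function of v, so integrate with respect to v. Setting them equal: 2*v^2 + 10*v + 8 = 0, i.e. 2*(v + 1)*(v + 4) = 0, so they meet at v = -4, -1.
For v in [-4, -1], u = 2*v^2 + 13*v + 12 is on the left; area = ∫[-4,-1] (-(2*v^2 + 10*v + 8)) dv = 9.

9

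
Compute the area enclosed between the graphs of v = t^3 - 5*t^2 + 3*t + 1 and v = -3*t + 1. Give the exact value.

Set the curves equal: t^3 - 5*t^2 + 3*t + 1 = -3*t + 1, so t^3 - 5*t^2 + 6*t = 0, which factors as t*(t - 3)*(t - 2) = 0. The curves meet at t = 0, 2, 3.
On [0, 2], v = t^3 - 5*t^2 + 3*t + 1 is on top; that piece has area ∫[0,2] (t^3 - 5*t^2 + 6*t) dt = 8/3.
On [2, 3], v = -3*t + 1 is on top; that piece has area ∫[2,3] (-(t^3 - 5*t^2 + 6*t)) dt = 5/12.
Total enclosed area = 8/3 + 5/12 = 37/12.

37/12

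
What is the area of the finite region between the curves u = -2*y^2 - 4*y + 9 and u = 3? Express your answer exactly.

Both boundary curves give u as a function of y, so integrate with respect to y. Setting them equal: -2*y^2 - 4*y + 6 = 0, i.e. -2*(y - 1)*(y + 3) = 0, so they meet at y = -3, 1.
For y in [-3, 1], u = -2*y^2 - 4*y + 9 is on the right; area = ∫[-3,1] (-2*y^2 - 4*y + 6) dy = 64/3.

64/3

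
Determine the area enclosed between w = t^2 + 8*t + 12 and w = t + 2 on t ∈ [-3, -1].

3

The difference (t^2 + 8*t + 12) - (t + 2) = t^2 + 7*t + 10 changes sign at t = -2 inside [-3, -1], so split the integral there.
∫[-3,-2] (t^2 + 7*t + 10) dt = -7/6; the area of that piece is 7/6.
∫[-2,-1] (t^2 + 7*t + 10) dt = 11/6.
Total area = 7/6 + 11/6 = 3.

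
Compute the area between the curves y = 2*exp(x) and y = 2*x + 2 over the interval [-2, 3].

On [-2, 3], (2*exp(x)) - (2*x + 2) = -2*x + 2*exp(x) - 2 is ≥ 0 throughout, so the area is a single integral of |-2*x + 2*exp(x) - 2|.
∫[-2,3] (-2*x + 2*exp(x) - 2) dx = -15 - 2*exp(-2) + 2*exp(3).

-15 - 2*exp(-2) + 2*exp(3)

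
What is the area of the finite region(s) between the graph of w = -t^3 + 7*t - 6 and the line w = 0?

131/4

The curve meets the t-axis where -t^3 + 7*t - 6 = 0, i.e. -(t - 2)*(t - 1)*(t + 3) = 0, at t = -3, 1, 2.
On [-3, 1] the curve lies below the axis; ∫[-3,1] (-t^3 + 7*t - 6) dt = -32, giving area 32.
On [1, 2] the curve lies above the axis; ∫[1,2] (-t^3 + 7*t - 6) dt = 3/4, giving area 3/4.
Total area = 32 + 3/4 = 131/4.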